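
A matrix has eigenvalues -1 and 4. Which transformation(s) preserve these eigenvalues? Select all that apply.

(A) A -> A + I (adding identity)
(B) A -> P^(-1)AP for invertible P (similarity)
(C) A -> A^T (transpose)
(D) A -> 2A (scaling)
B and C

Eigenvalues are preserved by:
1. Similarity transformations: A -> P^(-1)AP (same characteristic polynomial)
2. Transpose: A^T has the same eigenvalues as A

Eigenvalues are NOT preserved by:
- Adding identity: eigenvalues become -1+1, 4+1
- Scaling: eigenvalues become -2, 8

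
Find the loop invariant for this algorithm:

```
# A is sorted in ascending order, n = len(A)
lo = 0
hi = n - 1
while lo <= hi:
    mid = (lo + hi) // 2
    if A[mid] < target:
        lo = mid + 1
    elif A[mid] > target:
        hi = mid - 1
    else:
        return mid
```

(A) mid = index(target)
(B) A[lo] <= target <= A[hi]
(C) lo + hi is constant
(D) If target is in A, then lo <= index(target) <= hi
D

A loop invariant must hold before the first iteration and be re-established by every execution of the body.

(D) If target is in A, then lo <= index(target) <= hi: Before the loop [lo, hi] = [0, n-1] covers every index. When A[mid] < target, sortedness puts target strictly to the right of mid, so setting lo = mid + 1 keeps index(target) in [lo, hi]; symmetrically for hi = mid - 1. Hence 'if target is in A then lo <= index(target) <= hi' holds after every iteration, and when lo > hi it proves target is absent.

The other options fail:
(A) mid = index(target): mid is just the current probe; it equals index(target) only on the iteration that returns.
(B) A[lo] <= target <= A[hi]: fails when target is not in A (e.g. target < A[0] already violates it before the loop), so it is not maintained in general.
(C) lo + hi is constant: each iteration moves exactly one of lo, hi, so lo + hi changes (e.g. 0 + (n-1) becomes (mid+1) + (n-1)).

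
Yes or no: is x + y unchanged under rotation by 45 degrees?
No

Applying rotation by 45 degrees: x' = x*cos(45 degrees) - y*sin(45 degrees) = sqrt(2)x/2 - sqrt(2)y/2, y' = x*sin(45 degrees) + y*cos(45 degrees) = sqrt(2)x/2 + sqrt(2)y/2

Substituting into x + y:
(sqrt(2)x/2 - sqrt(2)y/2) + (sqrt(2)x/2 + sqrt(2)y/2)
= sqrt(2)x

This differs from the original expression x + y, so it is NOT invariant.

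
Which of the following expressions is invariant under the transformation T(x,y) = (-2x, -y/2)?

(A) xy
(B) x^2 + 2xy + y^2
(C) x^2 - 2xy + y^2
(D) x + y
A

An expression E(x,y) is invariant under T if E(T(x,y)) = E(x,y). Here T(x,y) = (-2x, -y/2).
Substitute the transformed coordinates into each option and compare with the original:
(A) xy  ->  (-2x)(-y/2) = xy   [equals xy: invariant]
(B) x^2 + 2xy + y^2  ->  (-2x)^2 + 2(-2x)(-y/2) + (-y/2)^2 = 4x^2 + 2xy + y^2/4   [differs from x^2 + 2xy + y^2: not invariant]
(C) x^2 - 2xy + y^2  ->  (-2x)^2 - 2(-2x)(-y/2) + (-y/2)^2 = 4x^2 - 2xy + y^2/4   [differs from x^2 - 2xy + y^2: not invariant]
(D) x + y  ->  (-2x) + (-y/2) = -2x - y/2   [differs from x + y: not invariant]

Only option (A), xy, is unchanged by the transformation.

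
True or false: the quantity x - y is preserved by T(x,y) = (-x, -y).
False

Substitute T(x,y) = (-x, -y) into the expression and compare with the original.

Original: x - y
After applying T: (-x) - (-y) = -x + y

This differs from the original x - y (difference: -2x + 2y), so the expression is NOT invariant.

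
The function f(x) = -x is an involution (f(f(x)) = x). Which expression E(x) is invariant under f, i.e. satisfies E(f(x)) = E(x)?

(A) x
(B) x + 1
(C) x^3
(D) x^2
D

Replace x by f(x) = -x in each option and simplify. As a quick numerical cross-check, also compare E(5) with E(f(5)) = E(-5).

(A) x  ->  (-x) = -x; check: E(5) = 5 but E(-5) = -5.   [not invariant]
(B) x + 1  ->  (-x) + 1 = 1 - x; check: E(5) = 6 but E(-5) = -4.   [not invariant]
(C) x^3  ->  (-x)^3 = -x^3; check: E(5) = 125 but E(-5) = -125.   [not invariant]
(D) x^2  ->  (-x)^2, which simplifies back to x^2; check: E(5) = 25, E(-5) = 25.   [invariant]

Only (D) is unchanged. E is symmetric under swapping x with f(x) = -x, which is exactly what an involution does.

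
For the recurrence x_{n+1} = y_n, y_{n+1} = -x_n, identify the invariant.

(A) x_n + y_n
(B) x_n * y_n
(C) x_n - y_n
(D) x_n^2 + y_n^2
D

For the recurrence x_{n+1} = y_n, y_{n+1} = -x_n:

x_{n+1}^2 + y_{n+1}^2 = y_n^2 + (-x_n)^2 = x_n^2 + y_n^2
The sum of squares is conserved (like energy in a harmonic oscillator).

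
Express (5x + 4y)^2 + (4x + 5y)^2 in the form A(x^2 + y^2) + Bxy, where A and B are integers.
41(x^2 + y^2) + 80xy

Expanding: (5x + 4y)^2 = 25x^2 + 40xy + 16y^2
(4x + 5y)^2 = 16x^2 + 40xy + 25y^2
Sum = (25+16)(x^2+y^2) + 80xy = 41(x^2 + y^2) + 80xy
This is symmetric in x and y.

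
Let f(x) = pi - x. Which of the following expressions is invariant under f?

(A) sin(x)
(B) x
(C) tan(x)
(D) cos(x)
A

For f(x) = pi - x:
sin(pi - x) = sin(x), so sine is invariant under this transformation.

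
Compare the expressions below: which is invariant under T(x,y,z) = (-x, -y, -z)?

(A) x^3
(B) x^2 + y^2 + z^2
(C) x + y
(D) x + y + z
B

Apply T(x,y,z) = (-x, -y, -z) to each option, i.e. replace (x, y, z) by the transformed coordinates.
Substitute the transformed coordinates into each option and compare with the original:
(A) x^3  ->  (-x)^3 = -x^3   [differs from x^3: not invariant]
(B) x^2 + y^2 + z^2  ->  (-x)^2 + (-y)^2 + (-z)^2 = x^2 + y^2 + z^2   [equals x^2 + y^2 + z^2: invariant]
(C) x + y  ->  (-x) + (-y) = -x - y   [differs from x + y: not invariant]
(D) x + y + z  ->  (-x) + (-y) + (-z) = -x - y - z   [differs from x + y + z: not invariant]

Only option (B), x^2 + y^2 + z^2, is unchanged by the transformation.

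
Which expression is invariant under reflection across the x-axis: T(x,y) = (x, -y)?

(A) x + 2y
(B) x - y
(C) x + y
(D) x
D

The map is reflection across the x-axis: T(x,y) = (x, -y).
Substitute the transformed coordinates into each option and compare with the original:
(A) x + 2y  ->  (x) + 2(-y) = x - 2y   [differs from x + 2y: not invariant]
(B) x - y  ->  (x) - (-y) = x + y   [differs from x - y: not invariant]
(C) x + y  ->  (x) + (-y) = x - y   [differs from x + y: not invariant]
(D) x  ->  (x) = x   [equals x: invariant]

Only option (D), x, is unchanged by the transformation.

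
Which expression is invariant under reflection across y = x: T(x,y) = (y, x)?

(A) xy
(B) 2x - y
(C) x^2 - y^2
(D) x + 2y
A

The map is reflection across y = x: T(x,y) = (y, x).
Substitute the transformed coordinates into each option and compare with the original:
(A) xy  ->  (y)(x) = xy   [equals xy: invariant]
(B) 2x - y  ->  2(y) - (x) = -x + 2y   [differs from 2x - y: not invariant]
(C) x^2 - y^2  ->  (y)^2 - (x)^2 = -x^2 + y^2   [differs from x^2 - y^2: not invariant]
(D) x + 2y  ->  (y) + 2(x) = 2x + y   [differs from x + 2y: not invariant]

Only option (A), xy, is unchanged by the transformation.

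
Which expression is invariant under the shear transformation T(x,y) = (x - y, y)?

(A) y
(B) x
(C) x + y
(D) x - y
A

Under the shear T(x,y) = (x - y, y):
Substitute the transformed coordinates into each option and compare with the original:
(A) y  ->  (y) = y   [equals y: invariant]
(B) x  ->  (x - y) = x - y   [differs from x: not invariant]
(C) x + y  ->  (x - y) + (y) = x   [differs from x + y: not invariant]
(D) x - y  ->  (x - y) - (y) = x - 2y   [differs from x - y: not invariant]

Only option (A), y, is unchanged by the transformation.
A horizontal shear moves points parallel to the x-axis, so the y-coordinate (and any function of y alone) is unchanged.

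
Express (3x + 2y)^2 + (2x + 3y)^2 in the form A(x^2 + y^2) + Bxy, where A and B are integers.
13(x^2 + y^2) + 24xy

Expanding: (3x + 2y)^2 = 9x^2 + 12xy + 4y^2
(2x + 3y)^2 = 4x^2 + 12xy + 9y^2
Sum = (9+4)(x^2+y^2) + 24xy = 13(x^2 + y^2) + 24xy
This is symmetric in x and y.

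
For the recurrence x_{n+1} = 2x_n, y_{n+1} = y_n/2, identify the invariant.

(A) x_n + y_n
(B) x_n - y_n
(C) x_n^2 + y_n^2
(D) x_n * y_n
D

For the recurrence x_{n+1} = 2x_n, y_{n+1} = y_n/2:

x_{n+1} * y_{n+1} = (2x_n) * (y_n/2) = x_n * y_n
The product is conserved.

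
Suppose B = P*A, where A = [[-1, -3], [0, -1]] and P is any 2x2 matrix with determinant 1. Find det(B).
1

By the multiplicative property of determinants, det(B) = det(P*A) = det(P) * det(A) = det(A),
so the determinant is invariant under multiplication by any determinant-1 matrix; we just need det(A).

det(A) = (-1)(-1) - (-3)(0) = 1 - 0 = 1

Therefore det(B) = 1 * 1 = 1.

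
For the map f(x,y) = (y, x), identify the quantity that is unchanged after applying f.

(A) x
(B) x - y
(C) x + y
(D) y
C

For f(x,y) = (y, x):
After applying f: x' = y, y' = x. So x' + y' = y + x = x + y.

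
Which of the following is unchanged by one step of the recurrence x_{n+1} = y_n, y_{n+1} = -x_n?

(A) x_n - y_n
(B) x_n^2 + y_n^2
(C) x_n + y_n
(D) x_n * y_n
B

For the recurrence x_{n+1} = y_n, y_{n+1} = -x_n:

x_{n+1}^2 + y_{n+1}^2 = y_n^2 + (-x_n)^2 = x_n^2 + y_n^2
The sum of squares is conserved (like energy in a harmonic oscillator).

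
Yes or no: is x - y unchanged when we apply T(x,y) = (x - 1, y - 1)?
Yes

Substitute T(x,y) = (x - 1, y - 1) into the expression and compare with the original.

Original: x - y
After applying T: (x - 1) - (y - 1) = x - y

This is identical to the original x - y, so the expression is invariant.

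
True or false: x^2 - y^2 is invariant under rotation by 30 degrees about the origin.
False

Applying rotation by 30 degrees: x' = x*cos(30 degrees) - y*sin(30 degrees) = sqrt(3)x/2 - y/2, y' = x*sin(30 degrees) + y*cos(30 degrees) = x/2 + sqrt(3)y/2

Substituting into x^2 - y^2:
(sqrt(3)x/2 - y/2)^2 - (x/2 + sqrt(3)y/2)^2
= x^2/2 - sqrt(3)xy - y^2/2

This differs from the original expression x^2 - y^2, so it is NOT invariant.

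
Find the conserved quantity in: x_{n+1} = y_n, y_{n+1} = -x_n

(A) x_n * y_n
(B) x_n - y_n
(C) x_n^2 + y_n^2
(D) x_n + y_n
C

For the recurrence x_{n+1} = y_n, y_{n+1} = -x_n:

x_{n+1}^2 + y_{n+1}^2 = y_n^2 + (-x_n)^2 = x_n^2 + y_n^2
The sum of squares is conserved (like energy in a harmonic oscillator).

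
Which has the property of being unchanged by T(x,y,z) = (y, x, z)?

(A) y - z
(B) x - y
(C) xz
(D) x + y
D

Apply T(x,y,z) = (y, x, z) to each option, i.e. replace (x, y, z) by the transformed coordinates.
Substitute the transformed coordinates into each option and compare with the original:
(A) y - z  ->  (x) - (z) = x - z   [differs from y - z: not invariant]
(B) x - y  ->  (y) - (x) = -x + y   [differs from x - y: not invariant]
(C) xz  ->  (y)(z) = yz   [differs from xz: not invariant]
(D) x + y  ->  (y) + (x) = x + y   [equals x + y: invariant]

Only option (D), x + y, is unchanged by the transformation.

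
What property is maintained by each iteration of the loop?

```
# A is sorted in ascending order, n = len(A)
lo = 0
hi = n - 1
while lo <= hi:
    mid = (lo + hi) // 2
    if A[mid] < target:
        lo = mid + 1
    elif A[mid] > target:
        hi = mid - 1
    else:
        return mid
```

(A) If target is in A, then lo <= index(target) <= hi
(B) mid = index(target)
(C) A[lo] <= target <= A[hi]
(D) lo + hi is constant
A

A loop invariant must hold before the first iteration and be re-established by every execution of the body.

(A) If target is in A, then lo <= index(target) <= hi: Before the loop [lo, hi] = [0, n-1] covers every index. When A[mid] < target, sortedness puts target strictly to the right of mid, so setting lo = mid + 1 keeps index(target) in [lo, hi]; symmetrically for hi = mid - 1. Hence 'if target is in A then lo <= index(target) <= hi' holds after every iteration, and when lo > hi it proves target is absent.

The other options fail:
(B) mid = index(target): mid is just the current probe; it equals index(target) only on the iteration that returns.
(C) A[lo] <= target <= A[hi]: fails when target is not in A (e.g. target < A[0] already violates it before the loop), so it is not maintained in general.
(D) lo + hi is constant: each iteration moves exactly one of lo, hi, so lo + hi changes (e.g. 0 + (n-1) becomes (mid+1) + (n-1)).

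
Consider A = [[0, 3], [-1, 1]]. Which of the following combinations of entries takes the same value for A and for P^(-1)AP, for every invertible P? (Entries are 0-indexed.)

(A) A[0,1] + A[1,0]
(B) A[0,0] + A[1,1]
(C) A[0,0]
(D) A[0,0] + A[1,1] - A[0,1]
B

A[0,0] + A[1,1] is the trace of A. By the cyclic property of the trace, tr(P^(-1)AP) = tr(APP^(-1)) = tr(A), so it is the same for every matrix similar to A.

The other combinations are not similarity invariants. For example, take P = [[1, 2], [0, 1]] (det P = 1), so P^(-1) = [[1, -2], [0, 1]] and
B = P^(-1)AP = [[2, 5], [-1, -1]].
Evaluating each option on A and on B:
(A) A[0,1] + A[1,0]: 2 for A, 4 for B -> changes
(B) A[0,0] + A[1,1]: 1 for A, 1 for B -> unchanged
(C) A[0,0]: 0 for A, 2 for B -> changes
(D) A[0,0] + A[1,1] - A[0,1]: -2 for A, -4 for B -> changes

Only (B) A[0,0] + A[1,1] = 1 survives (and it does so for every P, not just this one), so it is the invariant.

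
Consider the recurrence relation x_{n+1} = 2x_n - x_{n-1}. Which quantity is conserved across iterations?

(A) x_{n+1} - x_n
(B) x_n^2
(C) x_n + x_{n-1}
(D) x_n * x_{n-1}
A

For the recurrence x_{n+1} = 2x_n - x_{n-1}:

If x_{n+1} = 2x_n - x_{n-1}, then:
x_{n+1} - x_n = x_n - x_{n-1}
The first difference is constant throughout the sequence.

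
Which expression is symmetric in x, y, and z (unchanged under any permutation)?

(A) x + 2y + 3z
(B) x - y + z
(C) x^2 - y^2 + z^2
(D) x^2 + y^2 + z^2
D

A symmetric expression is unchanged when the variables are permuted; here the transformation to test is the swap (x, y) -> (y, x).
A symmetric expression must survive every permutation; the single swap x <-> y already eliminates the distractors, and the keyed expression is also unchanged by x <-> z and y <-> z (each variable enters it in exactly the same way).
Substitute the transformed coordinates into each option and compare with the original:
(A) x + 2y + 3z  ->  (y) + 2(x) + 3z = 2x + y + 3z   [differs from x + 2y + 3z: not invariant]
(B) x - y + z  ->  (y) - (x) + z = -x + y + z   [differs from x - y + z: not invariant]
(C) x^2 - y^2 + z^2  ->  (y)^2 - (x)^2 + z^2 = -x^2 + y^2 + z^2   [differs from x^2 - y^2 + z^2: not invariant]
(D) x^2 + y^2 + z^2  ->  (y)^2 + (x)^2 + z^2 = x^2 + y^2 + z^2   [equals x^2 + y^2 + z^2: invariant]

Only option (D), x^2 + y^2 + z^2, is unchanged by the transformation.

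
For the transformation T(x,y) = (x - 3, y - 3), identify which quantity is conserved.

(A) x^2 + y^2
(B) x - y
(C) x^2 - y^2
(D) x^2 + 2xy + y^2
B

An expression E(x,y) is invariant under T if E(T(x,y)) = E(x,y). Here T(x,y) = (x - 3, y - 3).
Substitute the transformed coordinates into each option and compare with the original:
(A) x^2 + y^2  ->  (x - 3)^2 + (y - 3)^2 = x^2 - 6x + y^2 - 6y + 18   [differs from x^2 + y^2: not invariant]
(B) x - y  ->  (x - 3) - (y - 3) = x - y   [equals x - y: invariant]
(C) x^2 - y^2  ->  (x - 3)^2 - (y - 3)^2 = x^2 - 6x - y^2 + 6y   [differs from x^2 - y^2: not invariant]
(D) x^2 + 2xy + y^2  ->  (x - 3)^2 + 2(x - 3)(y - 3) + (y - 3)^2 = x^2 + 2xy - 12x + y^2 - 12y + 36   [differs from x^2 + 2xy + y^2: not invariant]

Only option (B), x - y, is unchanged by the transformation.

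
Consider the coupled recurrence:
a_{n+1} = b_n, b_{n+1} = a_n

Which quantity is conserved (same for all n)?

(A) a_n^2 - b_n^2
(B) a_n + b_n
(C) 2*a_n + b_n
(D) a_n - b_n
B

Replace a_n by a_{n+1} = b_n and b_n by b_{n+1} = a_n in each option and simplify:
(A) a_n^2 - b_n^2  ->  (b_n)^2 - (a_n)^2 = -a_n^2 + b_n^2   [not conserved]
(B) a_n + b_n  ->  (b_n) + (a_n) = a_n + b_n   [conserved]
(C) 2*a_n + b_n  ->  2*(b_n) + (a_n) = a_n + 2*b_n   [not conserved]
(D) a_n - b_n  ->  (b_n) - (a_n) = -a_n + b_n   [not conserved]

Only (B) a_n + b_n returns to itself after one step, so it is the conserved quantity.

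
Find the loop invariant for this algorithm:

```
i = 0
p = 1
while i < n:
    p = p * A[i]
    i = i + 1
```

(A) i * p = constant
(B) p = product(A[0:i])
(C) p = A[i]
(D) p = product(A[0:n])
B

A loop invariant must hold before the first iteration and be re-established by every execution of the body.

(B) p = product(A[0:i]): Initially i = 0 and p = 1 = product of the empty slice A[0:0]. If p = product(A[0:i]) holds at the top of an iteration, the body sets p to product(A[0:i]) * A[i] = product(A[0:i+1]) and then i to i+1, so the property is restored. At exit i = n, giving p = product(A[0:n]).

The other options fail:
(A) i * p = constant: initially i * p = 0, but after one iteration it is 1 * A[0], which is nonzero in general.
(C) p = A[i]: after the first iteration p = A[0] but i = 1; in general p is a product of several elements, not a single one.
(D) p = product(A[0:n]): false before the loop (p = 1, not the full product) -- it only becomes true at exit.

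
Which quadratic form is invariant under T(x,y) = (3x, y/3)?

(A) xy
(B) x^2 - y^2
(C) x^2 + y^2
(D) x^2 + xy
A

T multiplies x by 3 and divides y by 3.
Substitute the transformed coordinates into each option and compare with the original:
(A) xy  ->  (3x)(y/3) = xy   [equals xy: invariant]
(B) x^2 - y^2  ->  (3x)^2 - (y/3)^2 = 9x^2 - y^2/9   [differs from x^2 - y^2: not invariant]
(C) x^2 + y^2  ->  (3x)^2 + (y/3)^2 = 9x^2 + y^2/9   [differs from x^2 + y^2: not invariant]
(D) x^2 + xy  ->  (3x)^2 + (3x)(y/3) = 9x^2 + xy   [differs from x^2 + xy: not invariant]

Only option (A), xy, is unchanged by the transformation.
The factors 3 and 1/3 cancel only in the pure product xy.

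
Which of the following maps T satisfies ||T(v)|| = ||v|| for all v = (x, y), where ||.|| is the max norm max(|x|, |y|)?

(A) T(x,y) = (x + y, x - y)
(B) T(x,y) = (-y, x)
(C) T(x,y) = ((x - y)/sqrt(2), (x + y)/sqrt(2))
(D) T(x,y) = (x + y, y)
B

A transformation preserves a norm if ||T(v)|| = ||v|| for every v; a single vector where the norm changes rules an option out.

(A) T(x,y) = (x + y, x - y): v = (1, 1) has norm max(|1|, |1|) = 1, but T(v) = (2, 0) has norm 2 -- not preserved.
(B) T(x,y) = (-y, x): preserves the norm -- it only permutes the coordinates and/or flips signs, which leaves max(|x|, |y|) unchanged.
(C) T(x,y) = ((x - y)/sqrt(2), (x + y)/sqrt(2)): v = (1, 0) has norm max(|1|, |0|) = 1, but T(v) = (sqrt(2)/2, sqrt(2)/2) has norm sqrt(2)/2 -- not preserved.
(D) T(x,y) = (x + y, y): v = (1, 1) has norm max(|1|, |1|) = 1, but T(v) = (2, 1) has norm 2 -- not preserved.

Therefore the answer is (B).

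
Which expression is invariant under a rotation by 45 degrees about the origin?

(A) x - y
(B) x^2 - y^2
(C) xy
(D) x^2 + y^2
D

A rotation by 45 degrees sends (x, y) to (sqrt(2)x/2 - sqrt(2)y/2, sqrt(2)x/2 + sqrt(2)y/2).
Substitute the transformed coordinates into each option and compare with the original:
(A) x - y  ->  (sqrt(2)x/2 - sqrt(2)y/2) - (sqrt(2)x/2 + sqrt(2)y/2) = -sqrt(2)y   [differs from x - y: not invariant]
(B) x^2 - y^2  ->  (sqrt(2)x/2 - sqrt(2)y/2)^2 - (sqrt(2)x/2 + sqrt(2)y/2)^2 = -2xy   [differs from x^2 - y^2: not invariant]
(C) xy  ->  (sqrt(2)x/2 - sqrt(2)y/2)(sqrt(2)x/2 + sqrt(2)y/2) = x^2/2 - y^2/2   [differs from xy: not invariant]
(D) x^2 + y^2  ->  (sqrt(2)x/2 - sqrt(2)y/2)^2 + (sqrt(2)x/2 + sqrt(2)y/2)^2 = x^2 + y^2   [equals x^2 + y^2: invariant]

Only option (D), x^2 + y^2, is unchanged by the transformation.
Geometrically, x^2 + y^2 is the squared distance from the origin, which every rotation about the origin preserves.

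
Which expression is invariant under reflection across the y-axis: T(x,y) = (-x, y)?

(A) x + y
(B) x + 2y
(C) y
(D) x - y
C

The map is reflection across the y-axis: T(x,y) = (-x, y).
Substitute the transformed coordinates into each option and compare with the original:
(A) x + y  ->  (-x) + (y) = -x + y   [differs from x + y: not invariant]
(B) x + 2y  ->  (-x) + 2(y) = -x + 2y   [differs from x + 2y: not invariant]
(C) y  ->  (y) = y   [equals y: invariant]
(D) x - y  ->  (-x) - (y) = -x - y   [differs from x - y: not invariant]

Only option (C), y, is unchanged by the transformation.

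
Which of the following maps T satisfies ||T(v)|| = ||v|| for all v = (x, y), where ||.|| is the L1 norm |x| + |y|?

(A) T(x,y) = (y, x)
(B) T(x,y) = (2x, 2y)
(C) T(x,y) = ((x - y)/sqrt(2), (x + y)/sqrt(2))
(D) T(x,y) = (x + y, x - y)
A

A transformation preserves a norm if ||T(v)|| = ||v|| for every v; a single vector where the norm changes rules an option out.

(A) T(x,y) = (y, x): preserves the norm -- it only permutes the coordinates and/or flips signs, which leaves |x| + |y| unchanged.
(B) T(x,y) = (2x, 2y): v = (1, 0) has norm |1| + |0| = 1, but T(v) = (2, 0) has norm 2 -- not preserved.
(C) T(x,y) = ((x - y)/sqrt(2), (x + y)/sqrt(2)): v = (1, 0) has norm |1| + |0| = 1, but T(v) = (sqrt(2)/2, sqrt(2)/2) has norm sqrt(2) -- not preserved.
(D) T(x,y) = (x + y, x - y): v = (1, 0) has norm |1| + |0| = 1, but T(v) = (1, 1) has norm 2 -- not preserved.

Therefore the answer is (A).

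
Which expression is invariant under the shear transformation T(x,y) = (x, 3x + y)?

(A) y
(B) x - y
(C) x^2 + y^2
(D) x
D

Under the shear T(x,y) = (x, 3x + y):
Substitute the transformed coordinates into each option and compare with the original:
(A) y  ->  (3x + y) = 3x + y   [differs from y: not invariant]
(B) x - y  ->  (x) - (3x + y) = -2x - y   [differs from x - y: not invariant]
(C) x^2 + y^2  ->  (x)^2 + (3x + y)^2 = 10x^2 + 6xy + y^2   [differs from x^2 + y^2: not invariant]
(D) x  ->  (x) = x   [equals x: invariant]

Only option (D), x, is unchanged by the transformation.
A vertical shear moves points parallel to the y-axis, so the x-coordinate (and any function of x alone) is unchanged.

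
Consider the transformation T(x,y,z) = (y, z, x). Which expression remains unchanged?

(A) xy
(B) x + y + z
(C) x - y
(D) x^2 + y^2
B

Apply T(x,y,z) = (y, z, x) to each option, i.e. replace (x, y, z) by the transformed coordinates.
Substitute the transformed coordinates into each option and compare with the original:
(A) xy  ->  (y)(z) = yz   [differs from xy: not invariant]
(B) x + y + z  ->  (y) + (z) + (x) = x + y + z   [equals x + y + z: invariant]
(C) x - y  ->  (y) - (z) = y - z   [differs from x - y: not invariant]
(D) x^2 + y^2  ->  (y)^2 + (z)^2 = y^2 + z^2   [differs from x^2 + y^2: not invariant]

Only option (B), x + y + z, is unchanged by the transformation.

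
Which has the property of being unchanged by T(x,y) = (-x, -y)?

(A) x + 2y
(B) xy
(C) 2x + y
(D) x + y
B

An expression E(x,y) is invariant under T if E(T(x,y)) = E(x,y). Here T(x,y) = (-x, -y).
Substitute the transformed coordinates into each option and compare with the original:
(A) x + 2y  ->  (-x) + 2(-y) = -x - 2y   [differs from x + 2y: not invariant]
(B) xy  ->  (-x)(-y) = xy   [equals xy: invariant]
(C) 2x + y  ->  2(-x) + (-y) = -2x - y   [differs from 2x + y: not invariant]
(D) x + y  ->  (-x) + (-y) = -x - y   [differs from x + y: not invariant]

Only option (B), xy, is unchanged by the transformation.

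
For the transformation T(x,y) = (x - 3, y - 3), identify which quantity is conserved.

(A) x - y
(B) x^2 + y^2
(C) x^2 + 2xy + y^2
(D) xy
A

An expression E(x,y) is invariant under T if E(T(x,y)) = E(x,y). Here T(x,y) = (x - 3, y - 3).
Substitute the transformed coordinates into each option and compare with the original:
(A) x - y  ->  (x - 3) - (y - 3) = x - y   [equals x - y: invariant]
(B) x^2 + y^2  ->  (x - 3)^2 + (y - 3)^2 = x^2 - 6x + y^2 - 6y + 18   [differs from x^2 + y^2: not invariant]
(C) x^2 + 2xy + y^2  ->  (x - 3)^2 + 2(x - 3)(y - 3) + (y - 3)^2 = x^2 + 2xy - 12x + y^2 - 12y + 36   [differs from x^2 + 2xy + y^2: not invariant]
(D) xy  ->  (x - 3)(y - 3) = xy - 3x - 3y + 9   [differs from xy: not invariant]

Only option (A), x - y, is unchanged by the transformation.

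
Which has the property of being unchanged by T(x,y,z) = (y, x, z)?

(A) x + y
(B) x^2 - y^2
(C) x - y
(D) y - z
A

Apply T(x,y,z) = (y, x, z) to each option, i.e. replace (x, y, z) by the transformed coordinates.
Substitute the transformed coordinates into each option and compare with the original:
(A) x + y  ->  (y) + (x) = x + y   [equals x + y: invariant]
(B) x^2 - y^2  ->  (y)^2 - (x)^2 = -x^2 + y^2   [differs from x^2 - y^2: not invariant]
(C) x - y  ->  (y) - (x) = -x + y   [differs from x - y: not invariant]
(D) y - z  ->  (x) - (z) = x - z   [differs from y - z: not invariant]

Only option (A), x + y, is unchanged by the transformation.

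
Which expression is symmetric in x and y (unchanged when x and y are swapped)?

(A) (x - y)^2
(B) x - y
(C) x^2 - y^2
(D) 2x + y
A

A symmetric expression is unchanged when the variables are permuted; here the transformation to test is the swap (x, y) -> (y, x).
Substitute the transformed coordinates into each option and compare with the original:
(A) (x - y)^2  ->  ((y) - (x))^2 = x^2 - 2xy + y^2   [equals (x - y)^2: invariant]
(B) x - y  ->  (y) - (x) = -x + y   [differs from x - y: not invariant]
(C) x^2 - y^2  ->  (y)^2 - (x)^2 = -x^2 + y^2   [differs from x^2 - y^2: not invariant]
(D) 2x + y  ->  2(y) + (x) = x + 2y   [differs from 2x + y: not invariant]

Only option (A), (x - y)^2, is unchanged by the transformation.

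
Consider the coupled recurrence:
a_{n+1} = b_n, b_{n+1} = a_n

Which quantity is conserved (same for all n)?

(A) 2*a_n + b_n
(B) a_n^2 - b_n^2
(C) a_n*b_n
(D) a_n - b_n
C

Replace a_n by a_{n+1} = b_n and b_n by b_{n+1} = a_n in each option and simplify:
(A) 2*a_n + b_n  ->  2*(b_n) + (a_n) = a_n + 2*b_n   [not conserved]
(B) a_n^2 - b_n^2  ->  (b_n)^2 - (a_n)^2 = -a_n^2 + b_n^2   [not conserved]
(C) a_n*b_n  ->  (b_n)*(a_n) = a_n*b_n   [conserved]
(D) a_n - b_n  ->  (b_n) - (a_n) = -a_n + b_n   [not conserved]

Only (C) a_n*b_n returns to itself after one step, so it is the conserved quantity.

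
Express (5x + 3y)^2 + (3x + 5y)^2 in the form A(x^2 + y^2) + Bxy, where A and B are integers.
34(x^2 + y^2) + 60xy

Expanding: (5x + 3y)^2 = 25x^2 + 30xy + 9y^2
(3x + 5y)^2 = 9x^2 + 30xy + 25y^2
Sum = (25+9)(x^2+y^2) + 60xy = 34(x^2 + y^2) + 60xy
This is symmetric in x and y.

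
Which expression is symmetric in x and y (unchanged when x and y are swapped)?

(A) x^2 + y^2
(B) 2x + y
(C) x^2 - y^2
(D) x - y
A

A symmetric expression is unchanged when the variables are permuted; here the transformation to test is the swap (x, y) -> (y, x).
Substitute the transformed coordinates into each option and compare with the original:
(A) x^2 + y^2  ->  (y)^2 + (x)^2 = x^2 + y^2   [equals x^2 + y^2: invariant]
(B) 2x + y  ->  2(y) + (x) = x + 2y   [differs from 2x + y: not invariant]
(C) x^2 - y^2  ->  (y)^2 - (x)^2 = -x^2 + y^2   [differs from x^2 - y^2: not invariant]
(D) x - y  ->  (y) - (x) = -x + y   [differs from x - y: not invariant]

Only option (A), x^2 + y^2, is unchanged by the transformation.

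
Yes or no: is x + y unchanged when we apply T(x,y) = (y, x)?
Yes

Substitute T(x,y) = (y, x) into the expression and compare with the original.

Original: x + y
After applying T: (y) + (x) = x + y

This is identical to the original x + y, so the expression is invariant.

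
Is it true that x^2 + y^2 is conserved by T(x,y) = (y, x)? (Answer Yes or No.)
Yes

Substitute T(x,y) = (y, x) into the expression and compare with the original.

Original: x^2 + y^2
After applying T: (y)^2 + (x)^2 = x^2 + y^2

This is identical to the original x^2 + y^2, so the expression is invariant.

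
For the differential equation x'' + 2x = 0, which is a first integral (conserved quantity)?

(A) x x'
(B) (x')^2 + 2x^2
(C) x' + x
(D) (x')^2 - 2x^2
B

A first integral I satisfies dI/dt = 0 along every solution. Differentiate each option and use the equation of motion:
(A) d/dt[x x'] = (x')^2 + x x'' = (x')^2 - 2x^2, not identically 0
(B) d/dt[(x')^2 + 2x^2] = 2x'x'' + 4x x' = 2x'(-2x) + 4x x' = 0
(C) d/dt[x' + x] = x'' + x' = -2x + x', not identically 0
(D) d/dt[(x')^2 - 2x^2] = 2x'x'' - 4x x' = -8x x', not identically 0

Only (B) has zero time-derivative. So the energy-like quantity (x')^2 + 2x^2 is the first integral.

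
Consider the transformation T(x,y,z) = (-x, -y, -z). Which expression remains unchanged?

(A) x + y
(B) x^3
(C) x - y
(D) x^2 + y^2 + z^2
D

Apply T(x,y,z) = (-x, -y, -z) to each option, i.e. replace (x, y, z) by the transformed coordinates.
Substitute the transformed coordinates into each option and compare with the original:
(A) x + y  ->  (-x) + (-y) = -x - y   [differs from x + y: not invariant]
(B) x^3  ->  (-x)^3 = -x^3   [differs from x^3: not invariant]
(C) x - y  ->  (-x) - (-y) = -x + y   [differs from x - y: not invariant]
(D) x^2 + y^2 + z^2  ->  (-x)^2 + (-y)^2 + (-z)^2 = x^2 + y^2 + z^2   [equals x^2 + y^2 + z^2: invariant]

Only option (D), x^2 + y^2 + z^2, is unchanged by the transformation.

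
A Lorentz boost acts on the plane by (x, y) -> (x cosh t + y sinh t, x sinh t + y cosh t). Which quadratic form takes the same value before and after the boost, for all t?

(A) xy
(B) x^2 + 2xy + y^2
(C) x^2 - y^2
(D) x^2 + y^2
C

Write x' = x cosh t + y sinh t, y' = x sinh t + y cosh t and substitute into each option:
(A) xy: (x cosh t + y sinh t)(x sinh t + y cosh t) = xy(cosh^2 t + sinh^2 t) + (x^2 + y^2) sinh t cosh t = xy cosh 2t + (x^2 + y^2)(sinh 2t)/2   [not invariant for t != 0]
(B) x^2 + 2xy + y^2: (x' + y')^2 with x' + y' = (x + y)(cosh t + sinh t) = (x + y)e^t, so it becomes (x + y)^2 e^(2t)   [not invariant for t != 0]
(C) x^2 - y^2: (x cosh t + y sinh t)^2 - (x sinh t + y cosh t)^2 = x^2(cosh^2 t - sinh^2 t) + 2xy(cosh t sinh t - sinh t cosh t) + y^2(sinh^2 t - cosh^2 t) = x^2 - y^2   [invariant, using cosh^2 t - sinh^2 t = 1]
(D) x^2 + y^2: (x cosh t + y sinh t)^2 + (x sinh t + y cosh t)^2 = (x^2 + y^2)(cosh^2 t + sinh^2 t) + 4xy sinh t cosh t = (x^2 + y^2) cosh 2t + 2xy sinh 2t   [not invariant for t != 0]

Only (C) x^2 - y^2 is unchanged; it is the Minkowski form preserved by Lorentz boosts, just as x^2 + y^2 is preserved by ordinary rotations.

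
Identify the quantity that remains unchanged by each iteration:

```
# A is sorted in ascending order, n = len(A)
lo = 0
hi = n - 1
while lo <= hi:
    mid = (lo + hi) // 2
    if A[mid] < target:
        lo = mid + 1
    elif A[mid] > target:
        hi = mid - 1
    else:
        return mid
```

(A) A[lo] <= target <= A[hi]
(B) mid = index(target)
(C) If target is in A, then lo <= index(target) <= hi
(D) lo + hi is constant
C

A loop invariant must hold before the first iteration and be re-established by every execution of the body.

(C) If target is in A, then lo <= index(target) <= hi: Before the loop [lo, hi] = [0, n-1] covers every index. When A[mid] < target, sortedness puts target strictly to the right of mid, so setting lo = mid + 1 keeps index(target) in [lo, hi]; symmetrically for hi = mid - 1. Hence 'if target is in A then lo <= index(target) <= hi' holds after every iteration, and when lo > hi it proves target is absent.

The other options fail:
(A) A[lo] <= target <= A[hi]: fails when target is not in A (e.g. target < A[0] already violates it before the loop), so it is not maintained in general.
(B) mid = index(target): mid is just the current probe; it equals index(target) only on the iteration that returns.
(D) lo + hi is constant: each iteration moves exactly one of lo, hi, so lo + hi changes (e.g. 0 + (n-1) becomes (mid+1) + (n-1)).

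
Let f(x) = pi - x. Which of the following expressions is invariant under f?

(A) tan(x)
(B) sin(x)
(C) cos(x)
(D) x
B

For f(x) = pi - x:
sin(pi - x) = sin(x), so sine is invariant under this transformation.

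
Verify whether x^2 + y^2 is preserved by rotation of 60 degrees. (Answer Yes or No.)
Yes

Applying rotation by 60 degrees: x' = x*cos(60 degrees) - y*sin(60 degrees) = x/2 - sqrt(3)y/2, y' = x*sin(60 degrees) + y*cos(60 degrees) = sqrt(3)x/2 + y/2

Substituting into x^2 + y^2:
(x/2 - sqrt(3)y/2)^2 + (sqrt(3)x/2 + y/2)^2
= x^2 + y^2

This equals the original expression x^2 + y^2, so it IS invariant.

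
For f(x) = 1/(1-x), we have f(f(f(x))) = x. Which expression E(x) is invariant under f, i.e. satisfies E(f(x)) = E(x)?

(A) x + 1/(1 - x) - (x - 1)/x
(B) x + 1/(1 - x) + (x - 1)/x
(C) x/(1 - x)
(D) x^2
B

Replace x by f(x) = 1/(1 - x) in each option and simplify. As a quick numerical cross-check, also compare E(3) with E(f(3)) = E(-1/2).

(A) x + 1/(1 - x) - (x - 1)/x  ->  (1/(1 - x)) + 1/(1 - (1/(1 - x))) - ((1/(1 - x)) - 1)/(1/(1 - x)) = (x^2(1 - x) - x + (x - 1)^2)/(x(x - 1)); check: E(3) = 11/6 but E(-1/2) = -17/6.   [not invariant]
(B) x + 1/(1 - x) + (x - 1)/x  ->  (1/(1 - x)) + 1/(1 - (1/(1 - x))) + ((1/(1 - x)) - 1)/(1/(1 - x)), which simplifies back to x + 1/(1 - x) + (x - 1)/x; check: E(3) = 19/6, E(-1/2) = 19/6.   [invariant]
(C) x/(1 - x)  ->  (1/(1 - x))/(1 - (1/(1 - x))) = -1/x; check: E(3) = -3/2 but E(-1/2) = -1/3.   [not invariant]
(D) x^2  ->  (1/(1 - x))^2 = (x - 1)^(-2); check: E(3) = 9 but E(-1/2) = 1/4.   [not invariant]

Only (B) is unchanged. Indeed f(f(x)) = 1/(1 - 1/(1-x)) = (1-x)/(-x) = (x-1)/x, so E(x) = x + f(x) + f(f(x)) is the sum over the whole 3-cycle; applying f just permutes the three terms cyclically (x -> f(x) -> f(f(x)) -> x), leaving the sum unchanged.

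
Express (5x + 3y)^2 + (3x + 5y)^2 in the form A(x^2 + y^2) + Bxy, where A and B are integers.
34(x^2 + y^2) + 60xy

Expanding: (5x + 3y)^2 = 25x^2 + 30xy + 9y^2
(3x + 5y)^2 = 9x^2 + 30xy + 25y^2
Sum = (25+9)(x^2+y^2) + 60xy = 34(x^2 + y^2) + 60xy
This is symmetric in x and y.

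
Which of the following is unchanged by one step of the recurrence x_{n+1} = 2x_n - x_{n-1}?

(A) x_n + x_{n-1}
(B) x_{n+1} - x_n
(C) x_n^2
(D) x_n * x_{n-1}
B

For the recurrence x_{n+1} = 2x_n - x_{n-1}:

If x_{n+1} = 2x_n - x_{n-1}, then:
x_{n+1} - x_n = x_n - x_{n-1}
The first difference is constant throughout the sequence.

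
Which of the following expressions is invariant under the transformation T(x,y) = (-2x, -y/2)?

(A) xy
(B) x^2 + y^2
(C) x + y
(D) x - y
A

An expression E(x,y) is invariant under T if E(T(x,y)) = E(x,y). Here T(x,y) = (-2x, -y/2).
Substitute the transformed coordinates into each option and compare with the original:
(A) xy  ->  (-2x)(-y/2) = xy   [equals xy: invariant]
(B) x^2 + y^2  ->  (-2x)^2 + (-y/2)^2 = 4x^2 + y^2/4   [differs from x^2 + y^2: not invariant]
(C) x + y  ->  (-2x) + (-y/2) = -2x - y/2   [differs from x + y: not invariant]
(D) x - y  ->  (-2x) - (-y/2) = -2x + y/2   [differs from x - y: not invariant]

Only option (A), xy, is unchanged by the transformation.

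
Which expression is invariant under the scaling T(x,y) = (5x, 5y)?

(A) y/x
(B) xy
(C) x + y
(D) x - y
A

Under the uniform scaling T(x,y) = (5x, 5y):
Substitute the transformed coordinates into each option and compare with the original:
(A) y/x  ->  (5y)/(5x) = y/x   [equals y/x: invariant]
(B) xy  ->  (5x)(5y) = 25xy   [differs from xy: not invariant]
(C) x + y  ->  (5x) + (5y) = 5x + 5y   [differs from x + y: not invariant]
(D) x - y  ->  (5x) - (5y) = 5x - 5y   [differs from x - y: not invariant]

Only option (A), y/x, is unchanged by the transformation.
The common factor 5 cancels in a ratio of coordinates, while sums, products and sums of squares pick up factors of 5 or 25.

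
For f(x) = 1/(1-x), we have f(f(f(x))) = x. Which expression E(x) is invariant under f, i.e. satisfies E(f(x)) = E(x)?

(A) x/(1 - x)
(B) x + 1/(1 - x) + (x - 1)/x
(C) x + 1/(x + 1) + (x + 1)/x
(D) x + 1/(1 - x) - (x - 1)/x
B

Replace x by f(x) = 1/(1 - x) in each option and simplify. As a quick numerical cross-check, also compare E(5) with E(f(5)) = E(-1/4).

(A) x/(1 - x)  ->  (1/(1 - x))/(1 - (1/(1 - x))) = -1/x; check: E(5) = -5/4 but E(-1/4) = -1/5.   [not invariant]
(B) x + 1/(1 - x) + (x - 1)/x  ->  (1/(1 - x)) + 1/(1 - (1/(1 - x))) + ((1/(1 - x)) - 1)/(1/(1 - x)), which simplifies back to x + 1/(1 - x) + (x - 1)/x; check: E(5) = 111/20, E(-1/4) = 111/20.   [invariant]
(C) x + 1/(x + 1) + (x + 1)/x  ->  (1/(1 - x)) + 1/((1/(1 - x)) + 1) + ((1/(1 - x)) + 1)/(1/(1 - x)) = (-x^3 + 6x^2 - 11x + 7)/(x^2 - 3x + 2); check: E(5) = 191/30 but E(-1/4) = -23/12.   [not invariant]
(D) x + 1/(1 - x) - (x - 1)/x  ->  (1/(1 - x)) + 1/(1 - (1/(1 - x))) - ((1/(1 - x)) - 1)/(1/(1 - x)) = (x^2(1 - x) - x + (x - 1)^2)/(x(x - 1)); check: E(5) = 79/20 but E(-1/4) = -89/20.   [not invariant]

Only (B) is unchanged. Indeed f(f(x)) = 1/(1 - 1/(1-x)) = (1-x)/(-x) = (x-1)/x, so E(x) = x + f(x) + f(f(x)) is the sum over the whole 3-cycle; applying f just permutes the three terms cyclically (x -> f(x) -> f(f(x)) -> x), leaving the sum unchanged.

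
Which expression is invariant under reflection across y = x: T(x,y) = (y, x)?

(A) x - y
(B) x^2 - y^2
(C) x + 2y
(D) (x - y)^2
D

The map is reflection across y = x: T(x,y) = (y, x).
Substitute the transformed coordinates into each option and compare with the original:
(A) x - y  ->  (y) - (x) = -x + y   [differs from x - y: not invariant]
(B) x^2 - y^2  ->  (y)^2 - (x)^2 = -x^2 + y^2   [differs from x^2 - y^2: not invariant]
(C) x + 2y  ->  (y) + 2(x) = 2x + y   [differs from x + 2y: not invariant]
(D) (x - y)^2  ->  ((y) - (x))^2 = x^2 - 2xy + y^2   [equals (x - y)^2: invariant]

Only option (D), (x - y)^2, is unchanged by the transformation.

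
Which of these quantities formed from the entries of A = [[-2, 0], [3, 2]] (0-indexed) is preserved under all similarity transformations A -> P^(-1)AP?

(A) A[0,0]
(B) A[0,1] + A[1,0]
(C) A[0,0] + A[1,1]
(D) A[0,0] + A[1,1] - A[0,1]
C

A[0,0] + A[1,1] is the trace of A. By the cyclic property of the trace, tr(P^(-1)AP) = tr(APP^(-1)) = tr(A), so it is the same for every matrix similar to A.

The other combinations are not similarity invariants. For example, take P = [[2, 1], [1, 1]] (det P = 1), so P^(-1) = [[1, -1], [-1, 2]] and
B = P^(-1)AP = [[-12, -7], [20, 12]].
Evaluating each option on A and on B:
(A) A[0,0]: -2 for A, -12 for B -> changes
(B) A[0,1] + A[1,0]: 3 for A, 13 for B -> changes
(C) A[0,0] + A[1,1]: 0 for A, 0 for B -> unchanged
(D) A[0,0] + A[1,1] - A[0,1]: 0 for A, 7 for B -> changes

Only (C) A[0,0] + A[1,1] = 0 survives (and it does so for every P, not just this one), so it is the invariant.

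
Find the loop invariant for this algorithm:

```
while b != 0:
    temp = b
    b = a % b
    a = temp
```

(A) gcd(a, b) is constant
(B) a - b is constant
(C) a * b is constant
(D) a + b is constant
A

A loop invariant must hold before the first iteration and be re-established by every execution of the body.

(A) gcd(a, b) is constant: One iteration replaces (a, b) by (b, a mod b). Since a mod b = a - q*b for an integer q, any common divisor of a and b divides b and a mod b, and conversely; hence gcd(b, a mod b) = gcd(a, b). For instance (19, 9) -> (9, 1) keeps gcd = 1. At exit b = 0 and a = gcd of the original inputs.

The other options fail:
(B) a - b is constant: e.g. (a, b) = (19, 9) -> (9, 1): the difference goes from 10 to 8.
(C) a * b is constant: e.g. (a, b) = (19, 9) -> (9, 1): the product goes from 171 to 9.
(D) a + b is constant: e.g. (a, b) = (19, 9) -> (9, 1): the sum goes from 28 to 10.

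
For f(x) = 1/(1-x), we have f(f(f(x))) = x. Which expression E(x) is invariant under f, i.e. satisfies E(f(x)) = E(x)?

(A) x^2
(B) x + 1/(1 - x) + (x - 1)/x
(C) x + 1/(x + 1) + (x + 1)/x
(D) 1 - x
B

Replace x by f(x) = 1/(1 - x) in each option and simplify. As a quick numerical cross-check, also compare E(3) with E(f(3)) = E(-1/2).

(A) x^2  ->  (1/(1 - x))^2 = (x - 1)^(-2); check: E(3) = 9 but E(-1/2) = 1/4.   [not invariant]
(B) x + 1/(1 - x) + (x - 1)/x  ->  (1/(1 - x)) + 1/(1 - (1/(1 - x))) + ((1/(1 - x)) - 1)/(1/(1 - x)), which simplifies back to x + 1/(1 - x) + (x - 1)/x; check: E(3) = 19/6, E(-1/2) = 19/6.   [invariant]
(C) x + 1/(x + 1) + (x + 1)/x  ->  (1/(1 - x)) + 1/((1/(1 - x)) + 1) + ((1/(1 - x)) + 1)/(1/(1 - x)) = (-x^3 + 6x^2 - 11x + 7)/(x^2 - 3x + 2); check: E(3) = 55/12 but E(-1/2) = 1/2.   [not invariant]
(D) 1 - x  ->  1 - (1/(1 - x)) = x/(x - 1); check: E(3) = -2 but E(-1/2) = 3/2.   [not invariant]

Only (B) is unchanged. Indeed f(f(x)) = 1/(1 - 1/(1-x)) = (1-x)/(-x) = (x-1)/x, so E(x) = x + f(x) + f(f(x)) is the sum over the whole 3-cycle; applying f just permutes the three terms cyclically (x -> f(x) -> f(f(x)) -> x), leaving the sum unchanged.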